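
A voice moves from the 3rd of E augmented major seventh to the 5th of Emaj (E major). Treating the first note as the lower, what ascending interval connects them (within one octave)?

The 3rd of E augmented major seventh is G#; the 5th of Emaj (E major) is B.
3 letter names make it a third; at 3 semitones (a half step narrower than major) the quality is minor.

m3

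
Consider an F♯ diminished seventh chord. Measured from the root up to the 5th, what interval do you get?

Spelling the chord: F♯ A C E♭.
Root = F♯; 5th = C.
5 letter names make it a fifth; at 6 semitones (a half step narrower than perfect) the quality is diminished.

d5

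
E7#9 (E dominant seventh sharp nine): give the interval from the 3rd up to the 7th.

diminished 5th

Spelling the chord: E-G♯-B-D-F𝄪.
So we need the interval from G♯ up to D.
From G♯ to D: 6 semitones over a fifth = diminished.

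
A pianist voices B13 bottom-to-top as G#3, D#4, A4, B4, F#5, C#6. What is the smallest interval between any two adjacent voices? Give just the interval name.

major second

Adjacent intervals: G#3→D#4 = perfect fifth; D#4→A4 = diminished fifth; A4→B4 = major second; B4→F#5 = perfect fifth; F#5→C#6 = perfect fifth.
The smallest is A4 to B4, a major second (2 semitones).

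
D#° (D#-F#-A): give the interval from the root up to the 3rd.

So we need the interval from D# up to F#.
3 letter names make it a third; at 3 semitones (a half step narrower than major) the quality is minor.

minor 3rd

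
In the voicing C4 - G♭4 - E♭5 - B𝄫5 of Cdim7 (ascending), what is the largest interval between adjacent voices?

major sixth

Adjacent intervals: C4→G♭4 = diminished fifth; G♭4→E♭5 = major sixth; E♭5→B𝄫5 = diminished fifth.
The largest is G♭4 to E♭5, a major sixth (9 semitones).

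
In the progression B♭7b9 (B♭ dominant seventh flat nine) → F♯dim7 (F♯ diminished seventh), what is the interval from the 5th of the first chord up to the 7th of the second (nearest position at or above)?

minor seventh

The 5th of B♭7b9 (B♭ dominant seventh flat nine) is F; the 7th of F♯dim7 (F♯ diminished seventh) is E♭.
From F to E♭: 10 semitones over a seventh = minor.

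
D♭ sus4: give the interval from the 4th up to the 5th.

major second

The chord tones of D♭sus4 are D♭-G♭-A♭.
4th = G♭; 5th = A♭.
G♭ up to A♭ spans 2 letter names and 2 semitones — a major second.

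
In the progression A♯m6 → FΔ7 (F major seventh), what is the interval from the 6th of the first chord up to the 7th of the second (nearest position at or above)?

The 6th of A♯m6 is F𝄪; the 7th of FΔ7 (F major seventh) is E.
From F𝄪 to E: 9 semitones over a seventh = diminished.

diminished 7th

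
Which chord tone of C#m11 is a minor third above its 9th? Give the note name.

Spelling the chord: C# E G# B D# F#.
The 9th is D#. A minor third above D# is F#.
F# is the chord's 11th.

F#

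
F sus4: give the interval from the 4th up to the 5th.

major second

The chord tones of Fsus4 (F sus4) are F Bb C.
The 4th is Bb and the 5th is C.
Counting 2 letters and 2 half steps from Bb gives a major second.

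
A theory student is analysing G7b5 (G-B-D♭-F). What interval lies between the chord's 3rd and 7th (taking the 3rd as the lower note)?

That puts B below F.
5 letter names make it a fifth; at 6 semitones (a half step narrower than perfect) the quality is diminished.
This 3–7 tritone is the characteristic tension at the heart of the dominant sound.

diminished 5th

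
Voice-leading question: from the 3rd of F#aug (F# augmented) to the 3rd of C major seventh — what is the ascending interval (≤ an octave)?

d5

F#aug (F# augmented) has A# as its 3rd, and C major seventh has E as its 3rd.
From A# to E: 6 semitones over a fifth = diminished.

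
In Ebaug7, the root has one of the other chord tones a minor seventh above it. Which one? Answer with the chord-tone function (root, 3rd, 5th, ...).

7th

Spelling the chord: Eb G B Db.
The root is Eb. A minor seventh above Eb is Db.
Db is the chord's 7th.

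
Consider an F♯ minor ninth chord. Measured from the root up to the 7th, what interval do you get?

m7

The chord tones of F♯min9 (F♯ minor ninth) are F♯ A C♯ E G♯.
Root = F♯; 7th = E.
7 letter names make it a seventh; at 10 semitones (a half step narrower than major) the quality is minor.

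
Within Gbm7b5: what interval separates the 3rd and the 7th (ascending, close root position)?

perfect 5th

Gb half-diminished seventh is spelled Gb–Bbb–Dbb–Fb.
That puts Bbb below Fb.
From Bbb to Fb is 7 semitones, exactly the perfect fifth.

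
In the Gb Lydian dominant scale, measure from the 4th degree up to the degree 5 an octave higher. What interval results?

minor ninth

Gb lydian dominant: Gb Ab Bb C Db Eb Fb.
So we need the interval from C up to Db.
C up to Db is 13 semitones, a half step narrower than a major ninth, so the interval is minor.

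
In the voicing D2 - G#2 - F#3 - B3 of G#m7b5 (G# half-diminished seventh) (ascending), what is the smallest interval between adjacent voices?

perfect fourth

Adjacent intervals: D2→G#2 = augmented fourth; G#2→F#3 = minor seventh; F#3→B3 = perfect fourth.
The smallest is F#3 to B3, a perfect fourth (5 semitones).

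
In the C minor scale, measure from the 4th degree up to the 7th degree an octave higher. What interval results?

The scale runs C D E♭ F G A♭ B♭.
4th degree = F; degree 7 (up an octave) = B♭.
Counting 11 letters and 17 half steps from F gives a perfect eleventh.

perfect eleventh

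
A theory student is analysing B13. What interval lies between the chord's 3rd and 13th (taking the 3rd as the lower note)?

B dominant thirteenth is spelled B D# F# A C# G#.
3rd = D#; 13th = G#.
D# up to G# spans 11 letter names and 17 semitones — a perfect eleventh.

perfect eleventh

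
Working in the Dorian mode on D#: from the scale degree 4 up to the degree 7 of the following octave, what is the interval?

D# dorian: D# E# F# G# A# B# C#.
Scale degree 4 = G#; 7th degree (up an octave) = C#.
Counting 11 letters and 17 half steps from G# gives a perfect eleventh.

perfect 11th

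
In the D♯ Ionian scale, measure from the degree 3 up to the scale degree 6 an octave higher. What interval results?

The scale runs D♯ E♯ F𝄪 G♯ A♯ B♯ C𝄪.
So we need the interval from F𝄪 up to B♯.
F𝄪 up to B♯ spans 11 letter names and 17 semitones — a perfect eleventh.

perfect eleventh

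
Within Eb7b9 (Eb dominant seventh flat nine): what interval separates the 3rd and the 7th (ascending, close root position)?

Spelling the chord: Eb G Bb Db Fb.
That puts G below Db.
From G to Db: 6 semitones over a fifth = diminished.
This 3–7 tritone is the characteristic tension at the heart of the dominant sound.

d5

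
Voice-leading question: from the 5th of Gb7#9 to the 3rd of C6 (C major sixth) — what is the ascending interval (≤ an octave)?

Gb7#9 has Db as its 5th, and C6 (C major sixth) has E as its 3rd.
Db up to E is 3 semitones, a half step wider than a major second, so the interval is augmented.

A2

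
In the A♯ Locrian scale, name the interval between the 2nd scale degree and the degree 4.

Spelling the A♯ Locrian scale: A♯ B C♯ D♯ E F♯ G♯.
2nd scale degree = B; degree 4 = D♯.
From B to D♯ is 4 semitones, exactly the major third.

major 3rd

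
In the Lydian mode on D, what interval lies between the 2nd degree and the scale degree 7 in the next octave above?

major thirteenth

D lydian: D E F# G# A B C#.
So we need the interval from E up to C#.
Counting 13 letters and 21 half steps from E gives a major thirteenth.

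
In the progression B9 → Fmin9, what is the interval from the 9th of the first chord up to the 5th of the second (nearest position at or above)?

B9 has C♯ as its 9th, and Fmin9 has C as its 5th.
8 letter names make it an octave; at 11 semitones (a half step narrower than perfect) the quality is diminished.

d8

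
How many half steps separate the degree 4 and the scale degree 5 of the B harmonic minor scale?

2

The scale is B C♯ D E F♯ G A♯.
E up to F♯ is a major second — 2 semitones.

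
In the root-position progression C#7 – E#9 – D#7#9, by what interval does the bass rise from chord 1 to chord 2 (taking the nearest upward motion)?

major 3rd

The roots are C# and E#.
C# up to E# spans 3 letter names and 4 semitones — a major third.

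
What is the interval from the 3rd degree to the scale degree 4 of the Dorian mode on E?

E dorian: E F# G A B C# D.
The 3rd degree is G and the 4th degree is A.
G up to A spans 2 letter names and 2 semitones — a major second.

M2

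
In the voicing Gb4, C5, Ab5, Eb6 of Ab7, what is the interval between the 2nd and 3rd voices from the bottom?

Those voices are C5 and Ab5.
6 letter names make it a sixth; at 8 semitones (a half step narrower than major) the quality is minor.

m6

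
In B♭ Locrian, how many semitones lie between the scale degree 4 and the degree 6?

The scale is B♭ C♭ D♭ E♭ F♭ G♭ A♭.
E♭ up to G♭ is a minor third — 3 semitones.

3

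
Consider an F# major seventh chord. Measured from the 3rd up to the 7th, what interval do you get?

F#M7: F#–A#–C#–E#.
The 3rd is A# and the 7th is E#.
From A# to E# is 7 semitones, exactly the perfect fifth.

P5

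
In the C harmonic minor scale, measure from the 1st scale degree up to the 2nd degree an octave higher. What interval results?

major ninth

C harmonic minor: C D E♭ F G A♭ B.
That puts C below D.
C up to D spans 9 letter names and 14 semitones — a major ninth.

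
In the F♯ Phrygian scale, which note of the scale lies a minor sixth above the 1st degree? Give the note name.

The scale is F♯ G A B C♯ D E.
The 1st degree is F♯; a minor sixth above that is D — scale degree 6.

D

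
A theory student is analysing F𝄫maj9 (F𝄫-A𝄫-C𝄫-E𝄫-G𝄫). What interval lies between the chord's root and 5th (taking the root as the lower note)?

perfect fifth

That puts F𝄫 below C𝄫.
From F𝄫 to C𝄫 is 7 semitones, exactly the perfect fifth.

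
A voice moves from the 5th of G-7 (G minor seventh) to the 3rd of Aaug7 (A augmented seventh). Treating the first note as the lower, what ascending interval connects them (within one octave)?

major 7th

The 5th of G-7 (G minor seventh) is D; the 3rd of Aaug7 (A augmented seventh) is C♯.
Counting 7 letters and 11 half steps from D gives a major seventh.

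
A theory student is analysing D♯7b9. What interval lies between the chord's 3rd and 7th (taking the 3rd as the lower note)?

D♯7b9 is spelled D♯-F𝄪-A♯-C♯-E.
3rd = F𝄪; 7th = C♯.
5 letter names make it a fifth; at 6 semitones (a half step narrower than perfect) the quality is diminished.
This 3–7 tritone is the characteristic tension at the heart of the dominant sound.

d5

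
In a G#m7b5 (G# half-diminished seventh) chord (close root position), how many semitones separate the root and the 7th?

10

Spelling the chord: G# B D F#.
G# to F# is a minor seventh: 10 semitones.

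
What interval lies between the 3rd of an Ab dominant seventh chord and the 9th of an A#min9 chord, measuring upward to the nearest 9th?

Ab dominant seventh has C as its 3rd, and A#min9 has B# as its 9th.
From C to B#: 12 semitones over a seventh = augmented.

augmented seventh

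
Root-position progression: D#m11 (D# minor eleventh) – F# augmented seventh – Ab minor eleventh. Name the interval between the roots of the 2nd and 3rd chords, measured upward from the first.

diminished 3rd

The roots are F# and Ab.
F# up to Ab is 2 semitones, a whole step narrower than a major third, so the interval is diminished.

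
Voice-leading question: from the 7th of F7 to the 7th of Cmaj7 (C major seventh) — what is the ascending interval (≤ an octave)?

The 7th of F7 is Eb; the 7th of Cmaj7 (C major seventh) is B.
5 letter names make it a fifth; at 8 semitones (a half step wider than perfect) the quality is augmented.

A5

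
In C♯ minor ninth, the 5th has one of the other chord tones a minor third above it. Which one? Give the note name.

B

C♯ minor ninth is spelled C♯ E G♯ B D♯.
The 5th is G♯. A minor third above G♯ is B.
B is the chord's 7th.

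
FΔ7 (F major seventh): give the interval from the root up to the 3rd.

major third

The chord tones of FΔ7 are F, A, C, E.
That puts F below A.
Counting 3 letters and 4 half steps from F gives a major third.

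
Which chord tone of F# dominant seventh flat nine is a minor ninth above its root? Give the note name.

G

F#7b9 (F# dominant seventh flat nine) is spelled F#, A#, C#, E, G.
The root is F#. A minor ninth above F# is G.
G is the chord's 9th.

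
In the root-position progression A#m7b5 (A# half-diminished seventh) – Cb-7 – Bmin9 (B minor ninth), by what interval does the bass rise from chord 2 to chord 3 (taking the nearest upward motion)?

The roots are Cb and B.
Cb up to B is 12 semitones, a half step wider than a major seventh, so the interval is augmented.

augmented 7th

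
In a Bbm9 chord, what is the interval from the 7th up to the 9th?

major third

Bbmin9 (Bb minor ninth) is spelled Bb Db F Ab C.
The 7th is Ab and the 9th is C.
Ab up to C spans 3 letter names and 4 semitones — a major third.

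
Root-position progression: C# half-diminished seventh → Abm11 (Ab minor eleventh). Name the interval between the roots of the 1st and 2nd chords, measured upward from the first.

The roots are C# and Ab.
C# up to Ab is 7 semitones, a whole step narrower than a major sixth, so the interval is diminished.

diminished sixth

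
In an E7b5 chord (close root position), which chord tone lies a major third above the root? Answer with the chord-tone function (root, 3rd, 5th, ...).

3rd

Spelling the chord: E, G#, Bb, D.
The root is E. A major third above E is G#.
G# is the chord's 3rd.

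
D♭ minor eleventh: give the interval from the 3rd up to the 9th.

major 7th

The chord tones of D♭m11 (D♭ minor eleventh) are D♭-F♭-A♭-C♭-E♭-G♭.
That puts F♭ below E♭.
From F♭ to E♭ is 11 semitones, exactly the major seventh.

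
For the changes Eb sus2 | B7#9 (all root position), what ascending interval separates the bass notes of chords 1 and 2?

augmented 5th

The roots are Eb and B.
Eb up to B is 8 semitones, a half step wider than a perfect fifth, so the interval is augmented.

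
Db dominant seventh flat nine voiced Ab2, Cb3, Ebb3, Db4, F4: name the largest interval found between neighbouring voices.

Adjacent intervals: Ab2→Cb3 = minor third; Cb3→Ebb3 = minor third; Ebb3→Db4 = major seventh; Db4→F4 = major third.
The largest is Ebb3 to Db4, a major seventh (11 semitones).

major seventh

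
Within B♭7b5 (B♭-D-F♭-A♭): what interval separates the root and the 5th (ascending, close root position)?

diminished 5th

That puts B♭ below F♭.
From B♭ to F♭: 6 semitones over a fifth = diminished.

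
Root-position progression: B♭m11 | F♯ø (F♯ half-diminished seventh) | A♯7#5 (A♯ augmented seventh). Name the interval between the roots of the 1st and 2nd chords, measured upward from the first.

augmented 5th

The roots are B♭ and F♯.
5 letter names make it a fifth; at 8 semitones (a half step wider than perfect) the quality is augmented.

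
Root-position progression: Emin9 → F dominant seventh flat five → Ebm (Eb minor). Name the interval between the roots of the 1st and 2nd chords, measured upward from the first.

minor 2nd

The roots are E and F.
2 letter names make it a second; at 1 semitone (a half step narrower than major) the quality is minor.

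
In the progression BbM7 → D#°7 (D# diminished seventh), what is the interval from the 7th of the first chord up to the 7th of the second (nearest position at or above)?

minor 3rd

The 7th of BbM7 is A; the 7th of D#°7 (D# diminished seventh) is C.
From A to C: 3 semitones over a third = minor.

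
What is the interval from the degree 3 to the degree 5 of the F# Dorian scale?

Spelling the F# Dorian scale: F# G# A B C# D# E.
That puts A below C#.
Counting 3 letters and 4 half steps from A gives a major third.

major third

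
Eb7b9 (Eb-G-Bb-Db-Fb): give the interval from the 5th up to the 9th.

The 5th is Bb and the 9th is Fb.
5 letter names make it a fifth; at 6 semitones (a half step narrower than perfect) the quality is diminished.

diminished fifth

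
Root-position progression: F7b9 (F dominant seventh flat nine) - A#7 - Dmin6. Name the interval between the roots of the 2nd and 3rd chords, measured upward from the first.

d4

The roots are A# and D.
A# up to D is 4 semitones, a half step narrower than a perfect fourth, so the interval is diminished.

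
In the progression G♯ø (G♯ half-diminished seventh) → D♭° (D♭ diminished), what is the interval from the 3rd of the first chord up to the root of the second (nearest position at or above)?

G♯ø (G♯ half-diminished seventh) has B as its 3rd, and D♭° (D♭ diminished) has D♭ as its root.
B up to D♭ is 2 semitones, a whole step narrower than a major third, so the interval is diminished.

diminished third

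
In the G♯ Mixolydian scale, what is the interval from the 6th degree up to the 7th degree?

The scale runs G♯ A♯ B♯ C♯ D♯ E♯ F♯.
That puts E♯ below F♯.
E♯ up to F♯ is 1 semitone, a half step narrower than a major second, so the interval is minor.

m2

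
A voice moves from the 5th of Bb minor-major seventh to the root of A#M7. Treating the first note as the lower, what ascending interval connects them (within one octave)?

A3

The 5th of Bb minor-major seventh is F; the root of A#M7 is A#.
F up to A# is 5 semitones, a half step wider than a major third, so the interval is augmented.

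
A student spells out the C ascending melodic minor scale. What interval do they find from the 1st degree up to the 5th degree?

Spelling the C ascending melodic minor scale: C D E♭ F G A B.
1st degree = C; 5th degree = G.
C up to G spans 5 letter names and 7 semitones — a perfect fifth.

perfect 5th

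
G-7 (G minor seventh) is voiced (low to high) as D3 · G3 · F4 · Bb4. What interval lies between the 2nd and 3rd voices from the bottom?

Those voices are G3 and F4.
7 letter names make it a seventh; at 10 semitones (a half step narrower than major) the quality is minor.

minor seventh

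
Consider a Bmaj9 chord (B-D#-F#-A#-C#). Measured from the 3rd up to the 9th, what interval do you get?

So we need the interval from D# up to C#.
D# up to C# is 10 semitones, a half step narrower than a major seventh, so the interval is minor.

minor seventh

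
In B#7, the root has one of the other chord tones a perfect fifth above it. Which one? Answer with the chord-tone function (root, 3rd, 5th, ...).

Spelling the chord: B#-D##-F##-A#.
The root is B#. A perfect fifth above B# is F##.
F## is the chord's 5th.

5th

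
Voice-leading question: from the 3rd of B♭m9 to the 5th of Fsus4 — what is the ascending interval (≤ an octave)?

The 3rd of B♭m9 is D♭; the 5th of Fsus4 is C.
From D♭ to C is 11 semitones, exactly the major seventh.

major seventh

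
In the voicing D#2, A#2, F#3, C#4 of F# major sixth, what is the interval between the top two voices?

Those voices are F#3 and C#4.
From F# to C# is 7 semitones, exactly the perfect fifth.

perfect 5th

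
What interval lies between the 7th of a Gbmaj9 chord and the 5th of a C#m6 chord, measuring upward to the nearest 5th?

augmented second

The 7th of Gbmaj9 is F; the 5th of C#m6 is G#.
From F to G#: 3 semitones over a second = augmented.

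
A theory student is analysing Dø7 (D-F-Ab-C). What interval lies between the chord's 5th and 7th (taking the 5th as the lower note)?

That puts Ab below C.
Ab up to C spans 3 letter names and 4 semitones — a major third.

major third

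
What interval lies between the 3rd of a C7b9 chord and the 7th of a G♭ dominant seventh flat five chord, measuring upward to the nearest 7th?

d2

The 3rd of C7b9 is E; the 7th of G♭ dominant seventh flat five is F♭.
2 letter names make it a second; at 0 semitones (a whole step narrower than major) the quality is diminished.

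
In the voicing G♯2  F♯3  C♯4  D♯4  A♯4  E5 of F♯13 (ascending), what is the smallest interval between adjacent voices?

Adjacent intervals: G♯2→F♯3 = minor seventh; F♯3→C♯4 = perfect fifth; C♯4→D♯4 = major second; D♯4→A♯4 = perfect fifth; A♯4→E5 = diminished fifth.
The smallest is C♯4 to D♯4, a major second (2 semitones).

major second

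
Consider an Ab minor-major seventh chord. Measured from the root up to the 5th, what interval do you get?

Spelling the chord: Ab-Cb-Eb-G.
Root = Ab; 5th = Eb.
Counting 5 letters and 7 half steps from Ab gives a perfect fifth.

perfect fifth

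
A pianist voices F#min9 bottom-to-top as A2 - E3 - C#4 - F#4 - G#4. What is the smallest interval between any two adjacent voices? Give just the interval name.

Adjacent intervals: A2→E3 = perfect fifth; E3→C#4 = major sixth; C#4→F#4 = perfect fourth; F#4→G#4 = major second.
The smallest is F#4 to G#4, a major second (2 semitones).

major second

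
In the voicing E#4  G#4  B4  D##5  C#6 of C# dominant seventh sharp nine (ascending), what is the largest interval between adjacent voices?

Adjacent intervals: E#4→G#4 = minor third; G#4→B4 = minor third; B4→D##5 = augmented third; D##5→C#6 = diminished seventh.
The largest is D##5 to C#6, a diminished seventh (9 semitones).

diminished seventh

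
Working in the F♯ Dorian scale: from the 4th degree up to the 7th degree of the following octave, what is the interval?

perfect eleventh

Spelling the F♯ Dorian scale: F♯ G♯ A B C♯ D♯ E.
4th degree = B; 7th scale degree (up an octave) = E.
From B to E is 17 semitones, exactly the perfect eleventh.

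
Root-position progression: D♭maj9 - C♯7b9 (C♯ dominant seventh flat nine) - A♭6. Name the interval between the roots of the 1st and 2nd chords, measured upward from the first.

The roots are D♭ and C♯.
From D♭ to C♯: 12 semitones over a seventh = augmented.

A7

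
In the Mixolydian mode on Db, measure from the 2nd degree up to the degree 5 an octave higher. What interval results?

perfect eleventh

The scale runs Db Eb F Gb Ab Bb Cb.
That puts Eb below Ab.
Eb up to Ab spans 11 letter names and 17 semitones — a perfect eleventh.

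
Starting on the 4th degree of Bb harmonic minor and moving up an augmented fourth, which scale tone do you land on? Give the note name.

The scale is Bb C Db Eb F Gb A.
The 4th degree is Eb; an augmented fourth above that is A — scale degree 7.

A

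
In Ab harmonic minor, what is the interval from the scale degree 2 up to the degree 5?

Spelling Ab harmonic minor: Ab Bb Cb Db Eb Fb G.
Scale degree 2 = Bb; scale degree 5 = Eb.
Bb up to Eb spans 4 letter names and 5 semitones — a perfect fourth.

perfect fourth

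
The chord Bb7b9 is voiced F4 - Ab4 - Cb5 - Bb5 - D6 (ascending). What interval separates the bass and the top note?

M13

The outer voices are F4 and D6.
From F to D is 21 semitones, exactly the major thirteenth.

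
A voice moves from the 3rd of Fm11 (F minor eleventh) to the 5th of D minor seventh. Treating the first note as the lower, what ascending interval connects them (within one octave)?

A1

The 3rd of Fm11 (F minor eleventh) is Ab; the 5th of D minor seventh is A.
From Ab to A: 1 semitone over a unison = augmented.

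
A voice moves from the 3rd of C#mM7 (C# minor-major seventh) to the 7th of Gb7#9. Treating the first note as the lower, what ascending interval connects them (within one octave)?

C#mM7 (C# minor-major seventh) has E as its 3rd, and Gb7#9 has Fb as its 7th.
2 letter names make it a second; at 0 semitones (a whole step narrower than major) the quality is diminished.

diminished 2nd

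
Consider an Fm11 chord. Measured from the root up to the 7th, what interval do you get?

F minor eleventh is spelled F–A♭–C–E♭–G–B♭.
Root = F; 7th = E♭.
7 letter names make it a seventh; at 10 semitones (a half step narrower than major) the quality is minor.

minor 7th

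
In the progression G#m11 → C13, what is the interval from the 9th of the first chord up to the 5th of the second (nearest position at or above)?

The 9th of G#m11 is A#; the 5th of C13 is G.
A# up to G is 9 semitones, a whole step narrower than a major seventh, so the interval is diminished.

diminished seventh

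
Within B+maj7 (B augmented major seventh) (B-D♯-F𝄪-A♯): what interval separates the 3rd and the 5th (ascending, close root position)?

3rd = D♯; 5th = F𝄪.
Counting 3 letters and 4 half steps from D♯ gives a major third.

major third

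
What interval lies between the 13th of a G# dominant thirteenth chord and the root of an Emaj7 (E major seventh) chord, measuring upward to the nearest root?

The 13th of G# dominant thirteenth is E#; the root of Emaj7 (E major seventh) is E.
8 letter names make it an octave; at 11 semitones (a half step narrower than perfect) the quality is diminished.

diminished octave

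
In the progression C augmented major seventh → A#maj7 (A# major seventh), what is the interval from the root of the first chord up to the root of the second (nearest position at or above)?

The root of C augmented major seventh is C; the root of A#maj7 (A# major seventh) is A#.
6 letter names make it a sixth; at 10 semitones (a half step wider than major) the quality is augmented.

augmented sixth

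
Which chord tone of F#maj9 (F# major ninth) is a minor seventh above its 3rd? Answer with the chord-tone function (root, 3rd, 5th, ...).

F#maj9: F#, A#, C#, E#, G#.
The 3rd is A#. A minor seventh above A# is G#.
G# is the chord's 9th.

9th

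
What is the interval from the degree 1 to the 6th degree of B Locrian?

minor sixth

Spelling B Locrian: B C D E F G A.
Degree 1 = B; 6th degree = G.
B up to G is 8 semitones, a half step narrower than a major sixth, so the interval is minor.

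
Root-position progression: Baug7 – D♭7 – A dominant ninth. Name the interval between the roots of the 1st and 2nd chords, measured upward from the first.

diminished third

The roots are B and D♭.
From B to D♭: 2 semitones over a third = diminished.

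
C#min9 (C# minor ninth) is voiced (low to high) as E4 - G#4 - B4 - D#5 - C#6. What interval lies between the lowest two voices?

Those voices are E4 and G#4.
From E to G# is 4 semitones, exactly the major third.

major third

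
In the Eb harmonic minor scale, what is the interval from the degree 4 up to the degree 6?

The scale runs Eb F Gb Ab Bb Cb D.
So we need the interval from Ab up to Cb.
Ab up to Cb is 3 semitones, a half step narrower than a major third, so the interval is minor.

minor third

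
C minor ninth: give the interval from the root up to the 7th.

Spelling the chord: C–Eb–G–Bb–D.
The root is C and the 7th is Bb.
C up to Bb is 10 semitones, a half step narrower than a major seventh, so the interval is minor.

minor seventh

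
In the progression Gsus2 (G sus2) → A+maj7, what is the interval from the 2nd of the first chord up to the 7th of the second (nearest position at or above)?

Gsus2 (G sus2) has A as its 2nd, and A+maj7 has G# as its 7th.
Counting 7 letters and 11 half steps from A gives a major seventh.

M7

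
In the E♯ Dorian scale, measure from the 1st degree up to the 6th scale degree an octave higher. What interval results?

The scale runs E♯ F𝄪 G♯ A♯ B♯ C𝄪 D♯.
So we need the interval from E♯ up to C𝄪.
Counting 13 letters and 21 half steps from E♯ gives a major thirteenth.

major thirteenth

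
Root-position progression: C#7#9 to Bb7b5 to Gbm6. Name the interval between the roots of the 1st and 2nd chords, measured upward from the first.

d7

The roots are C# and Bb.
C# up to Bb is 9 semitones, a whole step narrower than a major seventh, so the interval is diminished.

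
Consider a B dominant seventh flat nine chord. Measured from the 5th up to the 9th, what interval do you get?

The chord tones of B7b9 (B dominant seventh flat nine) are B–D#–F#–A–C.
That puts F# below C.
5 letter names make it a fifth; at 6 semitones (a half step narrower than perfect) the quality is diminished.

diminished fifth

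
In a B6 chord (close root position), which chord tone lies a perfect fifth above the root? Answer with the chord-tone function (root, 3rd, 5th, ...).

B6: B–D#–F#–G#.
The root is B. A perfect fifth above B is F#.
F# is the chord's 5th.

5th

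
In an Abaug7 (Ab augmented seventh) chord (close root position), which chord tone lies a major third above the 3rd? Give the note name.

E

The chord tones of Ab+7 are Ab C E Gb.
The 3rd is C. A major third above C is E.
E is the chord's 5th.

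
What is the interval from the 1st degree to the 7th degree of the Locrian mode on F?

minor 7th

Spelling the Locrian mode on F: F Gb Ab Bb Cb Db Eb.
1st degree = F; 7th degree = Eb.
F up to Eb is 10 semitones, a half step narrower than a major seventh, so the interval is minor.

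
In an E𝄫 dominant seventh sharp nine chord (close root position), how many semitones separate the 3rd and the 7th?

E𝄫7#9: E𝄫–G♭–B𝄫–D𝄫–F.
G♭ to D𝄫 is a diminished fifth: 6 semitones.

6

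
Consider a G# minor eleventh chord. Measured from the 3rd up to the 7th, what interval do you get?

P5

Spelling the chord: G#-B-D#-F#-A#-C#.
So we need the interval from B up to F#.
From B to F# is 7 semitones, exactly the perfect fifth.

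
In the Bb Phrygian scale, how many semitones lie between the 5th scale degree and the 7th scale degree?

The scale is Bb Cb Db Eb F Gb Ab.
F up to Ab is a minor third — 3 semitones.

3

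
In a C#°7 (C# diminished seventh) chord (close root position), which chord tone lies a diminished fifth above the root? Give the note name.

G

Spelling the chord: C# E G Bb.
The root is C#. A diminished fifth above C# is G.
G is the chord's 5th.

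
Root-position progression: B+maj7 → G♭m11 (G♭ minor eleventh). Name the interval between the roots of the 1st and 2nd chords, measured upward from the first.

diminished 6th

The roots are B and G♭.
6 letter names make it a sixth; at 7 semitones (a whole step narrower than major) the quality is diminished.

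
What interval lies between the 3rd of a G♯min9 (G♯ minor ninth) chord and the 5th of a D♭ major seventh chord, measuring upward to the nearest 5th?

diminished 7th

The 3rd of G♯min9 (G♯ minor ninth) is B; the 5th of D♭ major seventh is A♭.
B up to A♭ is 9 semitones, a whole step narrower than a major seventh, so the interval is diminished.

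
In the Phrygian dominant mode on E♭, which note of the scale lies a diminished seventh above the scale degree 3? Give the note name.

Fb

The scale is E♭ F♭ G A♭ B♭ C♭ D♭.
The scale degree 3 is G; a diminished seventh above that is F♭ — scale degree 2.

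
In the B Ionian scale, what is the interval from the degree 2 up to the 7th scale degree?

M6

Spelling the B Ionian scale: B C# D# E F# G# A#.
So we need the interval from C# up to A#.
C# up to A# spans 6 letter names and 9 semitones — a major sixth.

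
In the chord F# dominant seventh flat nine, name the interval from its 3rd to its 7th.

diminished 5th

F#7b9 (F# dominant seventh flat nine): F#–A#–C#–E–G.
That puts A# below E.
A# up to E is 6 semitones, a half step narrower than a perfect fifth, so the interval is diminished.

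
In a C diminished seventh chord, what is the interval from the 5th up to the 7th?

minor 3rd

Spelling the chord: C, Eb, Gb, Bbb.
That puts Gb below Bbb.
From Gb to Bbb: 3 semitones over a third = minor.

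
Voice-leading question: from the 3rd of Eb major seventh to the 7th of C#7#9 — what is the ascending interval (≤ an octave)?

Eb major seventh has G as its 3rd, and C#7#9 has B as its 7th.
G up to B spans 3 letter names and 4 semitones — a major third.

major third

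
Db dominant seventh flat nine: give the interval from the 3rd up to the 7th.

Spelling the chord: Db–F–Ab–Cb–Ebb.
That puts F below Cb.
F up to Cb is 6 semitones, a half step narrower than a perfect fifth, so the interval is diminished.

diminished fifth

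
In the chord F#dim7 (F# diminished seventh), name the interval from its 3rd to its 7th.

F# diminished seventh is spelled F#–A–C–Eb.
3rd = A; 7th = Eb.
5 letter names make it a fifth; at 6 semitones (a half step narrower than perfect) the quality is diminished.

diminished fifth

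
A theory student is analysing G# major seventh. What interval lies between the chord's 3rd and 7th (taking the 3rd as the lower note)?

The chord tones of G# major seventh are G#, B#, D#, F##.
So we need the interval from B# up to F##.
Counting 5 letters and 7 half steps from B# gives a perfect fifth.

perfect fifth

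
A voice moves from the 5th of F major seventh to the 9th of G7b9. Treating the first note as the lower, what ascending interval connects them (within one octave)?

minor 6th

F major seventh has C as its 5th, and G7b9 has Ab as its 9th.
C up to Ab is 8 semitones, a half step narrower than a major sixth, so the interval is minor.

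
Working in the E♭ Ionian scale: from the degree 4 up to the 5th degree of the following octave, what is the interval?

E♭ major: E♭ F G A♭ B♭ C D.
So we need the interval from A♭ up to B♭.
Counting 9 letters and 14 half steps from A♭ gives a major ninth.

major ninth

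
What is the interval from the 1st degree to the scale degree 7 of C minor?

The scale runs C D E♭ F G A♭ B♭.
The 1st degree is C and the 7th scale degree is B♭.
C up to B♭ is 10 semitones, a half step narrower than a major seventh, so the interval is minor.

minor seventh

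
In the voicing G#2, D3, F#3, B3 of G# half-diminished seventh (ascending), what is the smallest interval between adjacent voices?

major 3rd

Adjacent intervals: G#2→D3 = diminished fifth; D3→F#3 = major third; F#3→B3 = perfect fourth.
The smallest is D3 to F#3, a major third (4 semitones).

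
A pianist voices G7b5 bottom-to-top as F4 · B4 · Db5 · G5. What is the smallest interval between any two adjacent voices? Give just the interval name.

diminished 3rd

Adjacent intervals: F4→B4 = augmented fourth; B4→Db5 = diminished third; Db5→G5 = augmented fourth.
The smallest is B4 to Db5, a diminished third (2 semitones).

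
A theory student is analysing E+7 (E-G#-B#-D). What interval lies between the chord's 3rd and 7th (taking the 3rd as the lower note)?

diminished fifth

3rd = G#; 7th = D.
G# up to D is 6 semitones, a half step narrower than a perfect fifth, so the interval is diminished.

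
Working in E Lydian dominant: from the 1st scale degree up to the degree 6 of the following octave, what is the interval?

The scale runs E F# G# A# B C# D.
So we need the interval from E up to C#.
From E to C# is 21 semitones, exactly the major thirteenth.

major thirteenth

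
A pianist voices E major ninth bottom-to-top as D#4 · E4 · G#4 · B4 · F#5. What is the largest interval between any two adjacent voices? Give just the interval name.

perfect fifth

Adjacent intervals: D#4→E4 = minor second; E4→G#4 = major third; G#4→B4 = minor third; B4→F#5 = perfect fifth.
The largest is B4 to F#5, a perfect fifth (7 semitones).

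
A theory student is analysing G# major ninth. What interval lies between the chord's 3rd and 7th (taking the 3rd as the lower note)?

perfect fifth

G#maj9 (G# major ninth): G#-B#-D#-F##-A#.
So we need the interval from B# up to F##.
Counting 5 letters and 7 half steps from B# gives a perfect fifth.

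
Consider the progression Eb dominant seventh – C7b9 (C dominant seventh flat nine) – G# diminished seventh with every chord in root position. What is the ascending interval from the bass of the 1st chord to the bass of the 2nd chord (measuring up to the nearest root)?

major sixth

The roots are Eb and C.
Eb up to C spans 6 letter names and 9 semitones — a major sixth.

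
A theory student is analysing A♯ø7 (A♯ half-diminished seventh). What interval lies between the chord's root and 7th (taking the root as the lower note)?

m7

Spelling the chord: A♯ C♯ E G♯.
That puts A♯ below G♯.
From A♯ to G♯: 10 semitones over a seventh = minor.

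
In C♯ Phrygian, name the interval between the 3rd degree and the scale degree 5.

major third

C♯ phrygian: C♯ D E F♯ G♯ A B.
The 3rd degree is E and the 5th degree is G♯.
E up to G♯ spans 3 letter names and 4 semitones — a major third.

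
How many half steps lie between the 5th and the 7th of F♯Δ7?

F♯maj7 (F♯ major seventh) is spelled F♯, A♯, C♯, E♯.
C♯ to E♯ is a major third: 4 semitones.

4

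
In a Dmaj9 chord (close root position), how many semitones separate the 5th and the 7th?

4

D major ninth is spelled D–F♯–A–C♯–E.
A to C♯ is a major third: 4 semitones.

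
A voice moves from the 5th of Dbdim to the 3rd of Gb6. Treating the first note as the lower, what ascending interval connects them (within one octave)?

The 5th of Dbdim is Abb; the 3rd of Gb6 is Bb.
2 letter names make it a second; at 3 semitones (a half step wider than major) the quality is augmented.

augmented second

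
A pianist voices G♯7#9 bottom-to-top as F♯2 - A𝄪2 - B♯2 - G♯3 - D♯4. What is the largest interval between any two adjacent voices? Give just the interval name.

m6

Adjacent intervals: F♯2→A𝄪2 = augmented third; A𝄪2→B♯2 = minor second; B♯2→G♯3 = minor sixth; G♯3→D♯4 = perfect fifth.
The largest is B♯2 to G♯3, a minor sixth (8 semitones).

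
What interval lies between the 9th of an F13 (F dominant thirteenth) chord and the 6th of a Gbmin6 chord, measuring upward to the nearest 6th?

minor sixth

The 9th of F13 (F dominant thirteenth) is G; the 6th of Gbmin6 is Eb.
G up to Eb is 8 semitones, a half step narrower than a major sixth, so the interval is minor.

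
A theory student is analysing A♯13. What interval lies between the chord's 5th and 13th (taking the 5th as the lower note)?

major ninth

A♯ dominant thirteenth is spelled A♯-C𝄪-E♯-G♯-B♯-F𝄪.
The 5th is E♯ and the 13th is F𝄪.
Counting 9 letters and 14 half steps from E♯ gives a major ninth.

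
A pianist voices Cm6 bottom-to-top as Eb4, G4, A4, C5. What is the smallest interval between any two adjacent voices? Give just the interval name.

major second

Adjacent intervals: Eb4→G4 = major third; G4→A4 = major second; A4→C5 = minor third.
The smallest is G4 to A4, a major second (2 semitones).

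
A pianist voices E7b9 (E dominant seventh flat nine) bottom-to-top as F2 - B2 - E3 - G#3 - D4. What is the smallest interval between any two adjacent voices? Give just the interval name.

major 3rd

Adjacent intervals: F2→B2 = augmented fourth; B2→E3 = perfect fourth; E3→G#3 = major third; G#3→D4 = diminished fifth.
The smallest is E3 to G#3, a major third (4 semitones).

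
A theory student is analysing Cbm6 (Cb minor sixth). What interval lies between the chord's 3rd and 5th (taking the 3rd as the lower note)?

major third

Spelling the chord: Cb, Ebb, Gb, Ab.
So we need the interval from Ebb up to Gb.
Ebb up to Gb spans 3 letter names and 4 semitones — a major third.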